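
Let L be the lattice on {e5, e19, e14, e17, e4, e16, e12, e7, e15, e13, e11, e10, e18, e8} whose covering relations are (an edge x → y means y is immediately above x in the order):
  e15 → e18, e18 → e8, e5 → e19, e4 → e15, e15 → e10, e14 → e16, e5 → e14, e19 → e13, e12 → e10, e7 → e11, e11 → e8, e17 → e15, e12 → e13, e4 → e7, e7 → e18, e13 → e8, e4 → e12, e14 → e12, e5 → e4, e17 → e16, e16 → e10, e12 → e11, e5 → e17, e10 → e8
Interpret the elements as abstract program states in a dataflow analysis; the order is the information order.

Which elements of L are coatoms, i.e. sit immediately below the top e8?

The coatoms are exactly the elements covered by e8: e10, e11, e13, e18.

e10, e11, e13, e18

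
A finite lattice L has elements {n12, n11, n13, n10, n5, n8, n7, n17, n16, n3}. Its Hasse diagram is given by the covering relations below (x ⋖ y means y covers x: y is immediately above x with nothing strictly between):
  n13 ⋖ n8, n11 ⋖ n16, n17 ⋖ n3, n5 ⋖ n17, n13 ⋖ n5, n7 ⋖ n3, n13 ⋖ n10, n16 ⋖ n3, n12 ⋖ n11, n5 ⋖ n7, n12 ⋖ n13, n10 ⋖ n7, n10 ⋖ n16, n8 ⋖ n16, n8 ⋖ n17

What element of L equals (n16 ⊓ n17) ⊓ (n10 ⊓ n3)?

n16 ∧ n17 = n8
n10 ∧ n3 = n10
n8 ∧ n10 = n13

n13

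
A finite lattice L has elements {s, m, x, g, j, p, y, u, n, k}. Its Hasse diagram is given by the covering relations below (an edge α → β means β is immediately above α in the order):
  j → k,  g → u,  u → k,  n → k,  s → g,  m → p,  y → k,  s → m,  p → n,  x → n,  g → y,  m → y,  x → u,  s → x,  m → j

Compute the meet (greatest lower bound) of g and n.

s

Common lower bounds of {g, n}: s.
The greatest among these is s.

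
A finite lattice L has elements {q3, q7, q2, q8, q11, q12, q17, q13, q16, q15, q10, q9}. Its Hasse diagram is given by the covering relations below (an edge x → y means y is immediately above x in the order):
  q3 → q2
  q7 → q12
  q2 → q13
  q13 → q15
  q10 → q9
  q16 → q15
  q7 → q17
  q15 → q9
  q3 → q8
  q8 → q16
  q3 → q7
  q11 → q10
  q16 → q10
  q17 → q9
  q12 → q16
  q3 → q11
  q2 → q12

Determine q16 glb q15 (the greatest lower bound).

q16

Common lower bounds of {q16, q15}: q12, q16, q2, q3, q7, q8.
The greatest among these is q16.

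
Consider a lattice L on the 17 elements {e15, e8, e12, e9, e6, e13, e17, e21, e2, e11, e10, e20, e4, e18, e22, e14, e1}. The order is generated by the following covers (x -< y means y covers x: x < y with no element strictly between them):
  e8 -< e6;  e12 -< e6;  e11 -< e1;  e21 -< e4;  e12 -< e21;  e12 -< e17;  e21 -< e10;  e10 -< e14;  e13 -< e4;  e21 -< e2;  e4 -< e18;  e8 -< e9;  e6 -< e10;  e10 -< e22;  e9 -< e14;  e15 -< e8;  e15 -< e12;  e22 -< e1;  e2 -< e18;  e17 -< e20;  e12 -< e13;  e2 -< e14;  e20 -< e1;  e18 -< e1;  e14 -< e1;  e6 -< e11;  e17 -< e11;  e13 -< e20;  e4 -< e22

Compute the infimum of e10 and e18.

Common lower bounds of {e10, e18}: e12, e15, e21.
The greatest among these is e21.

e21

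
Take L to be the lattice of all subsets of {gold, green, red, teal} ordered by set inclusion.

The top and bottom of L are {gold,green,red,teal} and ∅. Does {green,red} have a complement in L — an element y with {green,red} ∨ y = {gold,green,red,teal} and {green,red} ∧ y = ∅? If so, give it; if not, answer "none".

Need y with {green,red} ∨ y = {gold,green,red,teal} and {green,red} ∧ y = ∅.
Checking each element gives: {gold,teal}.

{gold,teal}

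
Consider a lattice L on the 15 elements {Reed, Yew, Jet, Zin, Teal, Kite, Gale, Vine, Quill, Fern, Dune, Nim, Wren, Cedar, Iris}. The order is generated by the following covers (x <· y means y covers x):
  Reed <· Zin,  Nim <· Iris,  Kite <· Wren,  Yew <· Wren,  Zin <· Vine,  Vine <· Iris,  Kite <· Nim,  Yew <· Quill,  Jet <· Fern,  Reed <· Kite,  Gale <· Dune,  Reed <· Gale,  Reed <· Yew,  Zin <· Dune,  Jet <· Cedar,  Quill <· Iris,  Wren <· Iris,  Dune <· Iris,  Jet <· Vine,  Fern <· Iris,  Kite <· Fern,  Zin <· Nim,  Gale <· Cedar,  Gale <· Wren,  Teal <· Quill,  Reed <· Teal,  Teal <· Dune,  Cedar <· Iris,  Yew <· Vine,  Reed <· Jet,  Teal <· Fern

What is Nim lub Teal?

Common upper bounds of {Nim, Teal}: Iris.
The least among these is Iris.

Iris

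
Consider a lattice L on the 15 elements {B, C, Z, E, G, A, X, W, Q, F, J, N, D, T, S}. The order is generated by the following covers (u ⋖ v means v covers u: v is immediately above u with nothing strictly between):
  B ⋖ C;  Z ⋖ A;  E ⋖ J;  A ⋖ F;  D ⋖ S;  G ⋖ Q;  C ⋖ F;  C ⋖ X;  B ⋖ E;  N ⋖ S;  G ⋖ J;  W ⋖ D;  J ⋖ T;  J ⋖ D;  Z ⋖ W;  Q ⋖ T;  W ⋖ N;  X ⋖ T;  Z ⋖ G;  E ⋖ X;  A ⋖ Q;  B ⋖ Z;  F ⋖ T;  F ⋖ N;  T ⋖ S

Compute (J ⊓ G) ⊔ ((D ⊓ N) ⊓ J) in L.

G

J ∧ G = G
D ∧ N = W
W ∧ J = Z
G ∨ Z = G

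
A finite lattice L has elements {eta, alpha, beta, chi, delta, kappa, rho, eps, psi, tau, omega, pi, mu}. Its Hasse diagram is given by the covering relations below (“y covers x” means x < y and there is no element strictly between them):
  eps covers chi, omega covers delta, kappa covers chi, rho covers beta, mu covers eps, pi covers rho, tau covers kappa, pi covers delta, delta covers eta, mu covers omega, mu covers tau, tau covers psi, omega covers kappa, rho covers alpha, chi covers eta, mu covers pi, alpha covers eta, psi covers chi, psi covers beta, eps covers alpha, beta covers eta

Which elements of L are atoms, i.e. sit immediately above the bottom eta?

alpha, beta, chi, delta

The atoms are exactly the elements that cover eta: alpha, beta, chi, delta.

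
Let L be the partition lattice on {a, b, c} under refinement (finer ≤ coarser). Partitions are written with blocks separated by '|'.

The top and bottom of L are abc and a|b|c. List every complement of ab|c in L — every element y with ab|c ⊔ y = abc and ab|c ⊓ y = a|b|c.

ac|b, a|bc

Need y with ab|c ∨ y = abc and ab|c ∧ y = a|b|c.
Checking each element gives: ac|b, a|bc.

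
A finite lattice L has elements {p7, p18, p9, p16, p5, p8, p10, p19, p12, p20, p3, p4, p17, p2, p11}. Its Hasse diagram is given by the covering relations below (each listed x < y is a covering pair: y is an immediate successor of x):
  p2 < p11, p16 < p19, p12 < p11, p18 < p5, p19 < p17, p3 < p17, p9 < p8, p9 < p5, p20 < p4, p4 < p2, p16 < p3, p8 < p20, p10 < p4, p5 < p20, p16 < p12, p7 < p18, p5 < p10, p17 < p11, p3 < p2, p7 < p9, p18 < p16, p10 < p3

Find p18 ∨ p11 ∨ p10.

p11

Common upper bounds of {p18, p11, p10}: p11.
The least among these is p11.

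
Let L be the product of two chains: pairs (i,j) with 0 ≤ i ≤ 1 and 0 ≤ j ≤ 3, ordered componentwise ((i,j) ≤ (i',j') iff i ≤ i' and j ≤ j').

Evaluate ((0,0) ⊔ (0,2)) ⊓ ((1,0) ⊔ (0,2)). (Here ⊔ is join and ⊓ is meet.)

(0,0) ∨ (0,2) = (0,2)
(1,0) ∨ (0,2) = (1,2)
(0,2) ∧ (1,2) = (0,2)

(0,2)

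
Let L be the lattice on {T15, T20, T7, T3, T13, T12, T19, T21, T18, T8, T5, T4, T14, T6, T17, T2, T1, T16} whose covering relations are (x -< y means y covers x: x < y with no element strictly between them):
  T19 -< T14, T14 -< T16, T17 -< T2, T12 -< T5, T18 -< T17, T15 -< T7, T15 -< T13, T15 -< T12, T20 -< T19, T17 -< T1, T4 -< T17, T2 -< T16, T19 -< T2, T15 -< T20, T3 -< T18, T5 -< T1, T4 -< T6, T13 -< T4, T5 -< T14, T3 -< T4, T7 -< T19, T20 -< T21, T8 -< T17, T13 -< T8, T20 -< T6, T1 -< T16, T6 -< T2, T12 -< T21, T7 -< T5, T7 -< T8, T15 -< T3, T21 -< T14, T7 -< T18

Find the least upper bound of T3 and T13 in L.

Common upper bounds of {T3, T13}: T1, T16, T17, T2, T4, T6.
The least among these is T4.

T4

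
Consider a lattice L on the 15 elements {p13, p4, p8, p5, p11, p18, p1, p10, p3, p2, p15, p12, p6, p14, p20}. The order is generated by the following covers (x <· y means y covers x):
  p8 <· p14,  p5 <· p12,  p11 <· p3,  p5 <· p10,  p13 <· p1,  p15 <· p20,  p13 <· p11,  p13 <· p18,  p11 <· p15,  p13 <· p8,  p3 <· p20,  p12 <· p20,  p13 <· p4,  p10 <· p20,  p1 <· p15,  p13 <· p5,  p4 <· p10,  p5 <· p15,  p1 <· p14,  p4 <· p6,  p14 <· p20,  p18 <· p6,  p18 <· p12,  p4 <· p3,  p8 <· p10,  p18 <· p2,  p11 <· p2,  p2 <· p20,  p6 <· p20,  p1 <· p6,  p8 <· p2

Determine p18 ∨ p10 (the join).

p20

Common upper bounds of {p18, p10}: p20.
The least among these is p20.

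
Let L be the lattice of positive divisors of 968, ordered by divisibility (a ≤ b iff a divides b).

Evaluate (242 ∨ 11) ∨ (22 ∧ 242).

242

242 ∨ 11 = 242
22 ∧ 242 = 22
242 ∨ 22 = 242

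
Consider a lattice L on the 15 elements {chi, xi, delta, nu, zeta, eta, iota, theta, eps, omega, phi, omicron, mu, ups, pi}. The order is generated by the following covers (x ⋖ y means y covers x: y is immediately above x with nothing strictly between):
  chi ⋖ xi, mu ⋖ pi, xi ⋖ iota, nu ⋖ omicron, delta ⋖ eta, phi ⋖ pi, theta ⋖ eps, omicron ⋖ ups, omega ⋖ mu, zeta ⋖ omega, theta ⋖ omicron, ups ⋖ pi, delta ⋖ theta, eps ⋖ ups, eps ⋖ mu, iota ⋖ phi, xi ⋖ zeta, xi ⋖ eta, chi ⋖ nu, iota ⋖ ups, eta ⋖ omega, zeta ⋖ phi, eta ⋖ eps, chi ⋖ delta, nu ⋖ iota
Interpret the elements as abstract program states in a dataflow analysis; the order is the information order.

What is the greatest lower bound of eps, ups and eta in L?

eta

Common lower bounds of {eps, ups, eta}: chi, delta, eta, xi.
The greatest among these is eta.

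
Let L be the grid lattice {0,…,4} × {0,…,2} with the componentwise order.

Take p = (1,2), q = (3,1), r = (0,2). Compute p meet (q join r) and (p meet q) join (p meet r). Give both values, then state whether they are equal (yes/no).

(1,2); (1,2); yes

q join r = (3,2), so p meet (q join r) = (1,2) meet (3,2) = (1,2).
p meet q = (1,1) and p meet r = (0,2), so (p meet q) join (p meet r) = (1,1) join (0,2) = (1,2).
Equal: yes.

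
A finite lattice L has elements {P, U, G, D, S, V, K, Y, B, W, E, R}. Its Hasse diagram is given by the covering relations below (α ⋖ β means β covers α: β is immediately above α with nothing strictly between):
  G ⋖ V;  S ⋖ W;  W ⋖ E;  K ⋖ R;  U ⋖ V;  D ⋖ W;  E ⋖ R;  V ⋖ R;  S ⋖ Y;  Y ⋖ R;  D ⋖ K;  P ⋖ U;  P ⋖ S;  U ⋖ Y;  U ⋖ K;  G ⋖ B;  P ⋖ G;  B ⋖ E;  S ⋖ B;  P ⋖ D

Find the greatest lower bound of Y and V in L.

Common lower bounds of {Y, V}: P, U.
The greatest among these is U.

U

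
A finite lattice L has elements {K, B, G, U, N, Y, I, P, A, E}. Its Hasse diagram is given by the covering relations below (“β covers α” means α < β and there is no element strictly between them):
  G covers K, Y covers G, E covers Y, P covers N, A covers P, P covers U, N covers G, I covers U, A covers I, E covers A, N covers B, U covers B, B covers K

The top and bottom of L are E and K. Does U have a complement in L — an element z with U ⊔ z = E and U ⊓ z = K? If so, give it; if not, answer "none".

Need z with U ∨ z = E and U ∧ z = K.
Checking each element gives: Y.

Y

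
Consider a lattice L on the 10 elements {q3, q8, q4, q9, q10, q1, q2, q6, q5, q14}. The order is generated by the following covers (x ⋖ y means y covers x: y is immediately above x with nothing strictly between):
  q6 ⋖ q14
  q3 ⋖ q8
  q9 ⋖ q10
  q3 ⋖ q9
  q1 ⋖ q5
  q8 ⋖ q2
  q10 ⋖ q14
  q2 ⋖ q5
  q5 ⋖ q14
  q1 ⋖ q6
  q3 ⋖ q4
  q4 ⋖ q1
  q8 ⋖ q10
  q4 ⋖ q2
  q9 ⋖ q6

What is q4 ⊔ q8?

q2

Common upper bounds of {q4, q8}: q14, q2, q5.
The least among these is q2.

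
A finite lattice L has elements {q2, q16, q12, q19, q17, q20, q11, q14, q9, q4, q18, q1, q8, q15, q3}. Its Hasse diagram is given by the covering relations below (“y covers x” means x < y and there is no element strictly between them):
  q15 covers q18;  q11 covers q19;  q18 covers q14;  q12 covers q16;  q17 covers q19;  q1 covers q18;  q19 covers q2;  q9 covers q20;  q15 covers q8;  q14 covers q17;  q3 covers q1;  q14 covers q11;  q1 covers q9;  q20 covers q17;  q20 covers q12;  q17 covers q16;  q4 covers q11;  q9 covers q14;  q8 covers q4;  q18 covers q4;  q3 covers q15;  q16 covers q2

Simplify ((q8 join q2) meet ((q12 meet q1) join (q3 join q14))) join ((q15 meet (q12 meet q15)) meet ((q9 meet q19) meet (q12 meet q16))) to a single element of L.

q8

q8 ∨ q2 = q8
q12 ∧ q1 = q12
q3 ∨ q14 = q3
q12 ∨ q3 = q3
q8 ∧ q3 = q8
q12 ∧ q15 = q16
q15 ∧ q16 = q16
q9 ∧ q19 = q19
q12 ∧ q16 = q16
q19 ∧ q16 = q2
q16 ∧ q2 = q2
q8 ∨ q2 = q8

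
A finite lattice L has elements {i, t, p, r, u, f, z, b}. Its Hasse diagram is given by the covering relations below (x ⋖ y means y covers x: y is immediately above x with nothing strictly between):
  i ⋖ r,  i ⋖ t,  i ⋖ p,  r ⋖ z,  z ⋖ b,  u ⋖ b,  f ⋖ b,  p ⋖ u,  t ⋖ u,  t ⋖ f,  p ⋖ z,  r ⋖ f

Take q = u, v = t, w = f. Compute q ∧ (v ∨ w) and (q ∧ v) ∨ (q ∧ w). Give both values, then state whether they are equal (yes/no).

t; t; yes

v ∨ w = f, so q ∧ (v ∨ w) = u ∧ f = t.
q ∧ v = t and q ∧ w = t, so (q ∧ v) ∨ (q ∧ w) = t ∨ t = t.
Equal: yes.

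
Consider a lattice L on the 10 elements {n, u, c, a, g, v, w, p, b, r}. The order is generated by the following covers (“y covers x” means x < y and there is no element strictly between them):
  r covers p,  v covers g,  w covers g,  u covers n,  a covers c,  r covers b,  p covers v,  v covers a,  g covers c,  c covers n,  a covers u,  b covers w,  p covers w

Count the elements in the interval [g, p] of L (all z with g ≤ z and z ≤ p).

The interval [g, p] = {g, p, v, w}, which has 4 elements.

4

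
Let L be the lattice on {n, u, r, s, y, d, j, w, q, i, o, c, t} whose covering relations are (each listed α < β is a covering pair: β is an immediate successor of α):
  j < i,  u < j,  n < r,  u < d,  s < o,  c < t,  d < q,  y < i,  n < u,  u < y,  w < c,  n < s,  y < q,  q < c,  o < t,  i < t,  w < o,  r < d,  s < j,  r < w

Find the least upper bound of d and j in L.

t

Common upper bounds of {d, j}: t.
The least among these is t.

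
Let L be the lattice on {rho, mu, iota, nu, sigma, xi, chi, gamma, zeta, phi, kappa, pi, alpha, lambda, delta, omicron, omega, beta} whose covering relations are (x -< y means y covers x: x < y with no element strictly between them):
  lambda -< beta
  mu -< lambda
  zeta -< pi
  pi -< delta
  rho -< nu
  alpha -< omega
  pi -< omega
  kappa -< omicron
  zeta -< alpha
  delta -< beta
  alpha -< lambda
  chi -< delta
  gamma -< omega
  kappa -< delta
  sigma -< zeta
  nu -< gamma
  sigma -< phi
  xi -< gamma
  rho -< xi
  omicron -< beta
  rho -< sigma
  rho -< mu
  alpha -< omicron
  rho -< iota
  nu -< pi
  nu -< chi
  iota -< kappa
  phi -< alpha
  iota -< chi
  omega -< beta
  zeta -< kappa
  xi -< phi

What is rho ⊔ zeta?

zeta

Common upper bounds of {rho, zeta}: alpha, beta, delta, kappa, lambda, omega, omicron, pi, zeta.
The least among these is zeta.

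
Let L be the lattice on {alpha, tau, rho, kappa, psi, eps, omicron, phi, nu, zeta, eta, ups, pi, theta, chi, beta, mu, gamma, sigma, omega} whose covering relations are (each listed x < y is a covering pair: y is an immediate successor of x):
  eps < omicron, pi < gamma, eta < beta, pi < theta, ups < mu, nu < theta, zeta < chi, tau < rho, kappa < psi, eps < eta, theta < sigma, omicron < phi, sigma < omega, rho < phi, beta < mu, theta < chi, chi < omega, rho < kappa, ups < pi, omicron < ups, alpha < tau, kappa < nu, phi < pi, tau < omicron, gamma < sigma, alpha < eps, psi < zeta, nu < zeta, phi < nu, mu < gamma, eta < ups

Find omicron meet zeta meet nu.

omicron

Common lower bounds of {omicron, zeta, nu}: alpha, eps, omicron, tau.
The greatest among these is omicron.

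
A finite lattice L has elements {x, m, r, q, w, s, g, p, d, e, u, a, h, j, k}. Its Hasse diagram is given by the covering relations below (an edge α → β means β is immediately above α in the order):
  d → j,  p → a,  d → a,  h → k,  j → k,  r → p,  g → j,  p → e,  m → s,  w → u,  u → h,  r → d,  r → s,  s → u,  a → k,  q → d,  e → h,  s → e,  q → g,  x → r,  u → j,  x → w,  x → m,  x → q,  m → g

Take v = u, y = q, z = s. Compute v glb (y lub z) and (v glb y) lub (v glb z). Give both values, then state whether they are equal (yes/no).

y lub z = j, so v glb (y lub z) = u glb j = u.
v glb y = x and v glb z = s, so (v glb y) lub (v glb z) = x lub s = s.
Equal: no.

u; s; no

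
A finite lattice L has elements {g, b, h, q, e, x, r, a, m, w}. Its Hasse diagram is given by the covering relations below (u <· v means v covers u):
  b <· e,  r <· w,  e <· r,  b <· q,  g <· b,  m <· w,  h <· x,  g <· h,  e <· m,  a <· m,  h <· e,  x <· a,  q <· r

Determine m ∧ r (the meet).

Common lower bounds of {m, r}: b, e, g, h.
The greatest among these is e.

e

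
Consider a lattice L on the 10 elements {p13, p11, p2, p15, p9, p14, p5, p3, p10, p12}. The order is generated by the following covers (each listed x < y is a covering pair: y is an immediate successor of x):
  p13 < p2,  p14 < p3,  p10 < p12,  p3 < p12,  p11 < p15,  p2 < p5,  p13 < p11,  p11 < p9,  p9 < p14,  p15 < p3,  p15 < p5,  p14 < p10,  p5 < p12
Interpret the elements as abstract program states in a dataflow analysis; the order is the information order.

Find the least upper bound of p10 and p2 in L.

Common upper bounds of {p10, p2}: p12.
The least among these is p12.

p12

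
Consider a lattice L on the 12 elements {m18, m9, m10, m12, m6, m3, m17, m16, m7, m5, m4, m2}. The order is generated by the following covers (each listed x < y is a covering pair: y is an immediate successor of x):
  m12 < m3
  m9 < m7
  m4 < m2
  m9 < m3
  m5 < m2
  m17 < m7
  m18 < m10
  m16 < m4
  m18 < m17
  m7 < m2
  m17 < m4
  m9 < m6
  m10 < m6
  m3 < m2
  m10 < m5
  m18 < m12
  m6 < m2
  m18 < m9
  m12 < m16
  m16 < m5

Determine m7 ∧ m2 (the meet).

Common lower bounds of {m7, m2}: m17, m18, m7, m9.
The greatest among these is m7.

m7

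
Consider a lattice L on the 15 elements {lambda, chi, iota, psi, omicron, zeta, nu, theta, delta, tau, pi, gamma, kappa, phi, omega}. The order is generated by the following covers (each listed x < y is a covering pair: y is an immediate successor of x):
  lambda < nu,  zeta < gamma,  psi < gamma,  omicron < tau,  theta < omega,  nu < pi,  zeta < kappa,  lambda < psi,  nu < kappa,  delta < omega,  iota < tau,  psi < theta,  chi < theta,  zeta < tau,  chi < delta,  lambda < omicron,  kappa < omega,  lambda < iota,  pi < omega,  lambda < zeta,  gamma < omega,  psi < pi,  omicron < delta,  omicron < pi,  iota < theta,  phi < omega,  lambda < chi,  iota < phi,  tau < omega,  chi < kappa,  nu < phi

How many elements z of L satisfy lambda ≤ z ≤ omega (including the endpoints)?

15

The interval [lambda, omega] = {chi, delta, gamma, iota, kappa, lambda, nu, omega, omicron, phi, pi, psi, tau, theta, zeta}, which has 15 elements.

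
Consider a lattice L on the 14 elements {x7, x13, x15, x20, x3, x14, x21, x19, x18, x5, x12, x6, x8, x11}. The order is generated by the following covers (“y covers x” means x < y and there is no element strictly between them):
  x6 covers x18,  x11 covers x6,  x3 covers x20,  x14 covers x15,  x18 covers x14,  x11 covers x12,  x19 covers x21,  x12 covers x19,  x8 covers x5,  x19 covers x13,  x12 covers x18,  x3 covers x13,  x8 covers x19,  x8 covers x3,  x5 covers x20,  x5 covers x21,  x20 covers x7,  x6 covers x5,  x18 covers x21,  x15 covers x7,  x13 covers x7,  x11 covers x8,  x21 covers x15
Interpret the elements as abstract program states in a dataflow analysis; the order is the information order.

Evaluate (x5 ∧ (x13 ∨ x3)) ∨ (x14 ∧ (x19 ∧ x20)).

x20

x13 ∨ x3 = x3
x5 ∧ x3 = x20
x19 ∧ x20 = x7
x14 ∧ x7 = x7
x20 ∨ x7 = x20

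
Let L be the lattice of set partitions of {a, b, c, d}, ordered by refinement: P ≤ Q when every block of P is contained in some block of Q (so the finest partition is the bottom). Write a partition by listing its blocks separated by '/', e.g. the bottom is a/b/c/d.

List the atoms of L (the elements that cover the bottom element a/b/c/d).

a/b/cd, a/bc/d, a/bd/c, ab/c/d, ac/b/d, ad/b/c

The atoms are exactly the elements that cover a/b/c/d: a/b/cd, a/bc/d, a/bd/c, ab/c/d, ac/b/d, ad/b/c.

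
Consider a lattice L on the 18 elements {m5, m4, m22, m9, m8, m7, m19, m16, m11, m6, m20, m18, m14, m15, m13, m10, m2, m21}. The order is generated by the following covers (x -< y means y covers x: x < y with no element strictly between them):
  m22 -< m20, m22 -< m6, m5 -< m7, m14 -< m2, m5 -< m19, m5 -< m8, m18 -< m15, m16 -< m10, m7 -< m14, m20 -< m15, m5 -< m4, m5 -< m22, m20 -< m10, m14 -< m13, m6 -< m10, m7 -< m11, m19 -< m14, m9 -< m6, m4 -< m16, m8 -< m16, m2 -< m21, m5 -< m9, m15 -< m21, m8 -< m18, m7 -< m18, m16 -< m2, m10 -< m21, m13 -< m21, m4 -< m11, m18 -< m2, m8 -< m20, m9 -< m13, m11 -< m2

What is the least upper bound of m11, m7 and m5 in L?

Common upper bounds of {m11, m7, m5}: m11, m2, m21.
The least among these is m11.

m11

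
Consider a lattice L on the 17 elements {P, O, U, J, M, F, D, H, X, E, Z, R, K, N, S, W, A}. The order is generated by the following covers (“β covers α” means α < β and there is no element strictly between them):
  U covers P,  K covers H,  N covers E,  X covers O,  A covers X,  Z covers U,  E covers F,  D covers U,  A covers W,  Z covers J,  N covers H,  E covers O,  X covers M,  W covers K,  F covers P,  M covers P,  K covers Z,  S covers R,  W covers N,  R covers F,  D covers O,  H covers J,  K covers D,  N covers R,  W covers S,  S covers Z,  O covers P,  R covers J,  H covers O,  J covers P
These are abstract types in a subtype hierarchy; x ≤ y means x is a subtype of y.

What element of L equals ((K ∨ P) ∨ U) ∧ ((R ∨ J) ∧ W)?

K ∨ P = K
K ∨ U = K
R ∨ J = R
R ∧ W = R
K ∧ R = J

J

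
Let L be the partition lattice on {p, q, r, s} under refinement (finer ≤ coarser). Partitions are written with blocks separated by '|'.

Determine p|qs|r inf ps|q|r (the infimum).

The meet (common refinement) of p|qs|r and ps|q|r intersects blocks pairwise, giving p|q|r|s.

p|q|r|s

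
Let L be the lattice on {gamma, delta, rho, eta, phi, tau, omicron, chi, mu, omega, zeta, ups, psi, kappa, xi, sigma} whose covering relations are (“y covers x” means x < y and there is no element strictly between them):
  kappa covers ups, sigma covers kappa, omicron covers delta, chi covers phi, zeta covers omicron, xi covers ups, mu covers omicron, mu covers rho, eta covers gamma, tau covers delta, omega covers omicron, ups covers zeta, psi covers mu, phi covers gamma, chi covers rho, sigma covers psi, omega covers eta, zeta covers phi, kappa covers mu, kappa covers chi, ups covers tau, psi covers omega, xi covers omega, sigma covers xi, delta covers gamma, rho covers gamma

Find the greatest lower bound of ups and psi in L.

omicron

Common lower bounds of {ups, psi}: delta, gamma, omicron.
The greatest among these is omicron.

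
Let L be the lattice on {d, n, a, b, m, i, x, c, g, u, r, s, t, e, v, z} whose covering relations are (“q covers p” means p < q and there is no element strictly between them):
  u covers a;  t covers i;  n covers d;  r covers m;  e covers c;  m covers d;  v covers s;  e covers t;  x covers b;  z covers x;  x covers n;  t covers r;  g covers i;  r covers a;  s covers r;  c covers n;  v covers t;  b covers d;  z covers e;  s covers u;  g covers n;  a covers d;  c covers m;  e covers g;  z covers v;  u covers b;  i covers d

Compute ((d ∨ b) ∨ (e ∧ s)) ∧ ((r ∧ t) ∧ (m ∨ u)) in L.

d ∨ b = b
e ∧ s = r
b ∨ r = s
r ∧ t = r
m ∨ u = s
r ∧ s = r
s ∧ r = r

r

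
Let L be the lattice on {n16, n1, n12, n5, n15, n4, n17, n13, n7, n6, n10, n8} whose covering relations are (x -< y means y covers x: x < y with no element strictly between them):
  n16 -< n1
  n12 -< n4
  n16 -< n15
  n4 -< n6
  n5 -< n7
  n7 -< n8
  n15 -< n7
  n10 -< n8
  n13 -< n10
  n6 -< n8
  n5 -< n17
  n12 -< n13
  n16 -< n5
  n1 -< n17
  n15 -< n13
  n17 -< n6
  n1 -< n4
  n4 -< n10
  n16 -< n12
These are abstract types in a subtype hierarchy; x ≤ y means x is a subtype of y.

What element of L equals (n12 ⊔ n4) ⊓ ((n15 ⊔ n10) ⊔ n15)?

n12 ∨ n4 = n4
n15 ∨ n10 = n10
n10 ∨ n15 = n10
n4 ∧ n10 = n4

n4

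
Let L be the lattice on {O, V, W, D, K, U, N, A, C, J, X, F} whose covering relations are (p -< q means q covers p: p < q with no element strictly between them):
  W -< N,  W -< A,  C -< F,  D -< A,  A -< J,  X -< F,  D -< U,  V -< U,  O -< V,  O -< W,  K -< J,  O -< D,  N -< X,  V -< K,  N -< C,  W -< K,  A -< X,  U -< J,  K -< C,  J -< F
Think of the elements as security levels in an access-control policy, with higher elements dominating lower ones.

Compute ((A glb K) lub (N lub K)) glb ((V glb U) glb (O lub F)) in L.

V

A ∧ K = W
N ∨ K = C
W ∨ C = C
V ∧ U = V
O ∨ F = F
V ∧ F = V
C ∧ V = V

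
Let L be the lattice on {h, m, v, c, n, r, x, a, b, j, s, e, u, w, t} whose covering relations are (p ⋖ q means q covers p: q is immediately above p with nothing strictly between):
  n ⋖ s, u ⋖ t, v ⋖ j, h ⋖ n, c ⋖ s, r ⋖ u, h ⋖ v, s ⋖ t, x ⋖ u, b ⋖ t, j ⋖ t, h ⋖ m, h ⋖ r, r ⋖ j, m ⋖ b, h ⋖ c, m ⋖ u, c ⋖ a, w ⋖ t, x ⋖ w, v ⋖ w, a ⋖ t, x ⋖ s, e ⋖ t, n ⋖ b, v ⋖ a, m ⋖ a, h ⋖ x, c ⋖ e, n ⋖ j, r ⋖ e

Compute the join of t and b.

t

Common upper bounds of {t, b}: t.
The least among these is t.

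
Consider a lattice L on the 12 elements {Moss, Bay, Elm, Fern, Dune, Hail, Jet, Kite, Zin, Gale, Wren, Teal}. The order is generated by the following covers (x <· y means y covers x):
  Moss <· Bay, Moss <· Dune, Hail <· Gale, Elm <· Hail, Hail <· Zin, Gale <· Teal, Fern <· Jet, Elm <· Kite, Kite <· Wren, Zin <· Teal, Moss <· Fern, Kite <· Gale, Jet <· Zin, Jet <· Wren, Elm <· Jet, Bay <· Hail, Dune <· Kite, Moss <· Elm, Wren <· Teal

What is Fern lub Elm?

Jet

Common upper bounds of {Fern, Elm}: Jet, Teal, Wren, Zin.
The least among these is Jet.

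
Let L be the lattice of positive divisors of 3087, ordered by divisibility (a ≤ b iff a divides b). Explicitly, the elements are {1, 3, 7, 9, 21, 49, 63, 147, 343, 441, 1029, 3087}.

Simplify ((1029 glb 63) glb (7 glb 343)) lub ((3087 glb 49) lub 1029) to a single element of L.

1029

1029 ∧ 63 = 21
7 ∧ 343 = 7
21 ∧ 7 = 7
3087 ∧ 49 = 49
49 ∨ 1029 = 1029
7 ∨ 1029 = 1029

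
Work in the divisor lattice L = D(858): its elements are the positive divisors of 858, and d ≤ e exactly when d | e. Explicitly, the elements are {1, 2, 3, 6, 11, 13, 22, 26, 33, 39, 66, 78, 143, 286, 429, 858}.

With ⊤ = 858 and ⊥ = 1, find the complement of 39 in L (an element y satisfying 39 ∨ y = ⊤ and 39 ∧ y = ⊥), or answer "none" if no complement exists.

22

Need y with 39 ∨ y = 858 and 39 ∧ y = 1.
Checking each element gives: 22.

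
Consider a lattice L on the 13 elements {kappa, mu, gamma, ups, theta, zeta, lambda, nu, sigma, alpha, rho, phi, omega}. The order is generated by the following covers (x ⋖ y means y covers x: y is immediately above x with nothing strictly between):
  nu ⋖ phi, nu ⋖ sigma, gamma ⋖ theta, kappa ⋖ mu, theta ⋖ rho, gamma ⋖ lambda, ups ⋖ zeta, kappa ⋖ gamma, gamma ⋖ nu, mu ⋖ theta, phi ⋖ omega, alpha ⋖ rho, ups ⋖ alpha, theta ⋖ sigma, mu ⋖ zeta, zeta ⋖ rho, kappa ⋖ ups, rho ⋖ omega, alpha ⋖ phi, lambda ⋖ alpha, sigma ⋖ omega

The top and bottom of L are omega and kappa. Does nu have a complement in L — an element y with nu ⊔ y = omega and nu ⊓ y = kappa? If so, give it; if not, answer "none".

Need y with nu ∨ y = omega and nu ∧ y = kappa.
Checking each element gives: zeta.

zeta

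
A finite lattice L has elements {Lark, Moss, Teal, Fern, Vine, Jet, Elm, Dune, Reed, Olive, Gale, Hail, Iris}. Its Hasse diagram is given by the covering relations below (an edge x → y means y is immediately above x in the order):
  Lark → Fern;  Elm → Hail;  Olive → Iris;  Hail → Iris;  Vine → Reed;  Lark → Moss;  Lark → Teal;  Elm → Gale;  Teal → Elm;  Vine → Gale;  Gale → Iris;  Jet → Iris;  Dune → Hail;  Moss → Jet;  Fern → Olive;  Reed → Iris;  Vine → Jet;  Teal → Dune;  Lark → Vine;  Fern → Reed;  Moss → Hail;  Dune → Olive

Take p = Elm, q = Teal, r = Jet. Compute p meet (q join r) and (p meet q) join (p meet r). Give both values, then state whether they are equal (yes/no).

q join r = Iris, so p meet (q join r) = Elm meet Iris = Elm.
p meet q = Teal and p meet r = Lark, so (p meet q) join (p meet r) = Teal join Lark = Teal.
Equal: no.

Elm; Teal; no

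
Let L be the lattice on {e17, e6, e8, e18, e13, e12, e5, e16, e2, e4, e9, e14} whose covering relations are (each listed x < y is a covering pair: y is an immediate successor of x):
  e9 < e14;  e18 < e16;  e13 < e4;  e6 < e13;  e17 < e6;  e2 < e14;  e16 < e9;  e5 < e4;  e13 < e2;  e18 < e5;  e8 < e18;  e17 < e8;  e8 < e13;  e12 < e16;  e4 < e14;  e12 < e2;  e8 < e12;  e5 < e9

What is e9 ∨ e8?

Common upper bounds of {e9, e8}: e14, e9.
The least among these is e9.

e9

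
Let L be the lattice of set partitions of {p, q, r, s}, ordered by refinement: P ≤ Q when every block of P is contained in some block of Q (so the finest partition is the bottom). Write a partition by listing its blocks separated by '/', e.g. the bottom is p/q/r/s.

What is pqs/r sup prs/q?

Common upper bounds of {pqs/r, prs/q}: pqrs.
The least among these is pqrs.

pqrs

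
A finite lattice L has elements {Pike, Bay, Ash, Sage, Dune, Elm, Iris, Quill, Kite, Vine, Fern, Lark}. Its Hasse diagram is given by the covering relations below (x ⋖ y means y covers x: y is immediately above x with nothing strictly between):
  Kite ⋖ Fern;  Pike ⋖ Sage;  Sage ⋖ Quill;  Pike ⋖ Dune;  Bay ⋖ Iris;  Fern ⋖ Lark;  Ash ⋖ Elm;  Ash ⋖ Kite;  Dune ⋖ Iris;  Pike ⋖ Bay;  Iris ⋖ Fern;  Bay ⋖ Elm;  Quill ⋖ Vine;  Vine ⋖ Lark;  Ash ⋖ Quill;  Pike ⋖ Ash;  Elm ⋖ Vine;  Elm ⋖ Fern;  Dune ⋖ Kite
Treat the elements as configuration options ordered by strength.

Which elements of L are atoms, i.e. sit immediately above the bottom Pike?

The atoms are exactly the elements that cover Pike: Ash, Bay, Dune, Sage.

Ash, Bay, Dune, Sage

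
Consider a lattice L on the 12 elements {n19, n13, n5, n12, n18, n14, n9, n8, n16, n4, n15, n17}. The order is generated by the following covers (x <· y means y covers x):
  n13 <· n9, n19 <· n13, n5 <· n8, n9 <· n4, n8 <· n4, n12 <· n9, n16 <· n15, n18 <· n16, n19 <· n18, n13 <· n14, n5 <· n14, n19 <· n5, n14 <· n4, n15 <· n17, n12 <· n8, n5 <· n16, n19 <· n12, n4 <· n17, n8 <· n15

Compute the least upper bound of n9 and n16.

Common upper bounds of {n9, n16}: n17.
The least among these is n17.

n17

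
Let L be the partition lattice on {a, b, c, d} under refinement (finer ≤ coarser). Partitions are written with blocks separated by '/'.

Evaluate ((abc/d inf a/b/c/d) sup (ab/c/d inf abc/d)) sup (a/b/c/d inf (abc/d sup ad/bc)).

ab/c/d

abc/d ∧ a/b/c/d = a/b/c/d
ab/c/d ∧ abc/d = ab/c/d
a/b/c/d ∨ ab/c/d = ab/c/d
abc/d ∨ ad/bc = abcd
a/b/c/d ∧ abcd = a/b/c/d
ab/c/d ∨ a/b/c/d = ab/c/d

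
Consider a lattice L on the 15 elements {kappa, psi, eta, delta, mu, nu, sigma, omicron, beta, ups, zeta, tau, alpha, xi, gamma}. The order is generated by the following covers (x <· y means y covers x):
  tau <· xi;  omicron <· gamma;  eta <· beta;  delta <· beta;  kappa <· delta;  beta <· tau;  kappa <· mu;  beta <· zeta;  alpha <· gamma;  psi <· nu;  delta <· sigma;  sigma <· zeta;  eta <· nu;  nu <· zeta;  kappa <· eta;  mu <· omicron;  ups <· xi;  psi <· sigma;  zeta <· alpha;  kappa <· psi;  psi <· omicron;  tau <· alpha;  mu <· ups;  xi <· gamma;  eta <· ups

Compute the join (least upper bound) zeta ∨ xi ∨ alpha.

Common upper bounds of {zeta, xi, alpha}: gamma.
The least among these is gamma.

gamma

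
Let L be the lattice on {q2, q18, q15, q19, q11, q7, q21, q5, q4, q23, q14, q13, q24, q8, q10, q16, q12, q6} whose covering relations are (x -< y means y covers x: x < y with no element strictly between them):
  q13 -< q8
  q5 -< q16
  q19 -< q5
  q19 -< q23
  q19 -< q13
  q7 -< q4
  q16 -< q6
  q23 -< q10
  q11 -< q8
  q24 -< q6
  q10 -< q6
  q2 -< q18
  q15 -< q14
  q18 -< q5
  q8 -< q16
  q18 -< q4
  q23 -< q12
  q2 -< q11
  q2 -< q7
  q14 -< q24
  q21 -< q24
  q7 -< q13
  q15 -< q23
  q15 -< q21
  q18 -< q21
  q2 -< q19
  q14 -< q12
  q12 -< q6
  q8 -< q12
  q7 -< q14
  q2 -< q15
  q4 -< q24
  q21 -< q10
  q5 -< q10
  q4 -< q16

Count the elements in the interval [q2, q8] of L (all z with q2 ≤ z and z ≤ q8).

The interval [q2, q8] = {q11, q13, q19, q2, q7, q8}, which has 6 elements.

6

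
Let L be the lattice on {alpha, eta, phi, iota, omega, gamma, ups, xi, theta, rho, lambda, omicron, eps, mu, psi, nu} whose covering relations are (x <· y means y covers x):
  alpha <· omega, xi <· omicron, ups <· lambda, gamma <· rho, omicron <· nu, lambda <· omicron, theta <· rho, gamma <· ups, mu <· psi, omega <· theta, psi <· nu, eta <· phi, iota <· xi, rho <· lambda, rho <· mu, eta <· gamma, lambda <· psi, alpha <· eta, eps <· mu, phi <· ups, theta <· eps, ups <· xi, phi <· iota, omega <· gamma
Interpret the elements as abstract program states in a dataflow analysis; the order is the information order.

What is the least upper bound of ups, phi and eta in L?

ups

Common upper bounds of {ups, phi, eta}: lambda, nu, omicron, psi, ups, xi.
The least among these is ups.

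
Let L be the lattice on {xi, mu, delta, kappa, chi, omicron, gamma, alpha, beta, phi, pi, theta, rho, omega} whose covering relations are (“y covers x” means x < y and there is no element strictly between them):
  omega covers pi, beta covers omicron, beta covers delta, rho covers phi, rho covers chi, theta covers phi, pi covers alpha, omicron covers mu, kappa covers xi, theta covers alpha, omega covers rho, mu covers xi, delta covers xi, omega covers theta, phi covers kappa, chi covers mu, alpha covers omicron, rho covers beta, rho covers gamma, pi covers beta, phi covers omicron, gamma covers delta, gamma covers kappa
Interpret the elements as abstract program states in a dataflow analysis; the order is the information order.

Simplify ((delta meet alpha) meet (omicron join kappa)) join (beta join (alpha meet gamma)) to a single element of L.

beta

delta ∧ alpha = xi
omicron ∨ kappa = phi
xi ∧ phi = xi
alpha ∧ gamma = xi
beta ∨ xi = beta
xi ∨ beta = beta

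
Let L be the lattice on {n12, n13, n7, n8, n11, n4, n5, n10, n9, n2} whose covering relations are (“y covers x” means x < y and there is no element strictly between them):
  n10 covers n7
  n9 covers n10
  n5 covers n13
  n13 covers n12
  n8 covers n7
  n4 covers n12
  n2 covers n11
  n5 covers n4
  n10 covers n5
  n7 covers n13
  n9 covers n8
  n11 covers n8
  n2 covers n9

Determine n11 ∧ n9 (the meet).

Common lower bounds of {n11, n9}: n12, n13, n7, n8.
The greatest among these is n8.

n8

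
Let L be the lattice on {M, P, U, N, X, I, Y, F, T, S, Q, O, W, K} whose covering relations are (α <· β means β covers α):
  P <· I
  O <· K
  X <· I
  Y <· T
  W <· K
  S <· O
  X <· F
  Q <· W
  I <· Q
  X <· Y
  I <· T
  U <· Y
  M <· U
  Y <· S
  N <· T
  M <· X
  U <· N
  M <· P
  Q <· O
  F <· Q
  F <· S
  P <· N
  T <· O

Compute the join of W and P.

W

Common upper bounds of {W, P}: K, W.
The least among these is W.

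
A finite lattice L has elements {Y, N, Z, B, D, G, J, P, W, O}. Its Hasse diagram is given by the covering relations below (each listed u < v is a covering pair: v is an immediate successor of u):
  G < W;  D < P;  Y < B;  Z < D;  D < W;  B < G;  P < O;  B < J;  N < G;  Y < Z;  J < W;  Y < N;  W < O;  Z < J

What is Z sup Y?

Z

Common upper bounds of {Z, Y}: D, J, O, P, W, Z.
The least among these is Z.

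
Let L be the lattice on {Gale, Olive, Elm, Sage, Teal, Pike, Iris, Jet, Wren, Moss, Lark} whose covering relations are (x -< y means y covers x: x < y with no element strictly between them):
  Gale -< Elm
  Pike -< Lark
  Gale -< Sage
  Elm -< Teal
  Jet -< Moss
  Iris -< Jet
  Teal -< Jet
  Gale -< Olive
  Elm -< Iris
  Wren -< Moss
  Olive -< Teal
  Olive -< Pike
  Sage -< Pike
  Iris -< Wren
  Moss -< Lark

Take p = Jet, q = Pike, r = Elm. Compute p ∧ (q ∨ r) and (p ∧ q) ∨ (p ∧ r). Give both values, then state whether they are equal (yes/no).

Jet; Teal; no

q ∨ r = Lark, so p ∧ (q ∨ r) = Jet ∧ Lark = Jet.
p ∧ q = Olive and p ∧ r = Elm, so (p ∧ q) ∨ (p ∧ r) = Olive ∨ Elm = Teal.
Equal: no.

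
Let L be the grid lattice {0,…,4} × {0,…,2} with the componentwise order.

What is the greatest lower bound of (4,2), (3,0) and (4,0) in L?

(3,0)

In a product of chains, the meet is componentwise min, giving (3,0).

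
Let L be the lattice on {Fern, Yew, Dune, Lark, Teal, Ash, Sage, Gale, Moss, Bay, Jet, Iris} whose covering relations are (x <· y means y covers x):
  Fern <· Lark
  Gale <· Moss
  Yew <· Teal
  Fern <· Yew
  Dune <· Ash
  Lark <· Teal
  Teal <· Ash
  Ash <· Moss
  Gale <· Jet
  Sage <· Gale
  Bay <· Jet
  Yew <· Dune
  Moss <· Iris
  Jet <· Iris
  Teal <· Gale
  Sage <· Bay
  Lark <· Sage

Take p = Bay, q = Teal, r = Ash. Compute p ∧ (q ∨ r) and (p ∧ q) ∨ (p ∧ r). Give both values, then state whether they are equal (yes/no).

Lark; Lark; yes

q ∨ r = Ash, so p ∧ (q ∨ r) = Bay ∧ Ash = Lark.
p ∧ q = Lark and p ∧ r = Lark, so (p ∧ q) ∨ (p ∧ r) = Lark ∨ Lark = Lark.
Equal: yes.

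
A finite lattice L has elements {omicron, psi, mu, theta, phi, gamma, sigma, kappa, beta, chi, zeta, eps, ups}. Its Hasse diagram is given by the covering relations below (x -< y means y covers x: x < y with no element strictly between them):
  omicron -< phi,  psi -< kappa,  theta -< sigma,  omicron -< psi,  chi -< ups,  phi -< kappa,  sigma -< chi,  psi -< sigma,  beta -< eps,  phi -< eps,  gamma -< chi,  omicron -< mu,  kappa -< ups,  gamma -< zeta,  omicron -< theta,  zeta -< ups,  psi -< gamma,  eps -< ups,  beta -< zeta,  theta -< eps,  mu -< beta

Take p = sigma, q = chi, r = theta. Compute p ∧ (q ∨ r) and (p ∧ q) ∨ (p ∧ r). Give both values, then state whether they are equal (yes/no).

sigma; sigma; yes

q ∨ r = chi, so p ∧ (q ∨ r) = sigma ∧ chi = sigma.
p ∧ q = sigma and p ∧ r = theta, so (p ∧ q) ∨ (p ∧ r) = sigma ∨ theta = sigma.
Equal: yes.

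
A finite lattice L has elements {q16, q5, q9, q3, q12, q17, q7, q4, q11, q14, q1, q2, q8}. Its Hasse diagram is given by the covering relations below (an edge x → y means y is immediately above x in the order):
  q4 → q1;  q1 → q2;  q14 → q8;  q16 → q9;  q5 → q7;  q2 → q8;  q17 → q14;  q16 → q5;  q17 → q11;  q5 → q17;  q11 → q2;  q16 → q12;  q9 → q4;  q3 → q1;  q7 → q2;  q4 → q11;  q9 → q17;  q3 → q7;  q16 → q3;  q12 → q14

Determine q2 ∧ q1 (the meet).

Common lower bounds of {q2, q1}: q1, q16, q3, q4, q9.
The greatest among these is q1.

q1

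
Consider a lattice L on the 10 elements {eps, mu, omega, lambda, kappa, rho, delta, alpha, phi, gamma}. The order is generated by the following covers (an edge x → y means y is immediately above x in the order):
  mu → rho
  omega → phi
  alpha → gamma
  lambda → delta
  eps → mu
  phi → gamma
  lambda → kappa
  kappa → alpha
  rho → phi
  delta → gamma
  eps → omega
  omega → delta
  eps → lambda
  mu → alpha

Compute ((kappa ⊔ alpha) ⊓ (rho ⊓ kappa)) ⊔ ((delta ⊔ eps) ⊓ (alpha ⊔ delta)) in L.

delta

kappa ∨ alpha = alpha
rho ∧ kappa = eps
alpha ∧ eps = eps
delta ∨ eps = delta
alpha ∨ delta = gamma
delta ∧ gamma = delta
eps ∨ delta = delta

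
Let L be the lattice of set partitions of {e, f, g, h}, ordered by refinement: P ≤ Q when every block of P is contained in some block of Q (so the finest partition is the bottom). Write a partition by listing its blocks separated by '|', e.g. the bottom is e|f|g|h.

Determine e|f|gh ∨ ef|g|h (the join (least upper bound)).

ef|gh

The join of e|f|gh and ef|g|h merges any blocks that overlap across the partitions, giving ef|gh.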